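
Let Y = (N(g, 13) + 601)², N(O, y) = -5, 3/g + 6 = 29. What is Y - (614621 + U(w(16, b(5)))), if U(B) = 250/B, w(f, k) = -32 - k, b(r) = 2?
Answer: -4409760/17 ≈ -2.5940e+5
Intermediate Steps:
g = 3/23 (g = 3/(-6 + 29) = 3/23 ≈ 0.13043)
Y = 355216 (Y = (-5 + 601)² = 596² = 355216)
Y - (614621 + U(w(16, b(5)))) = 355216 - (614621 + 250/(-32 - 1*2)) = 355216 - (614621 + 250/(-32 - 2)) = 355216 - (614621 + 250/(-34)) = 355216 - (614621 + 250*(-1/34)) = 355216 - (614621 - 125/17) = 355216 - 1*10448432/17 = 355216 - 10448432/17 = -4409760/17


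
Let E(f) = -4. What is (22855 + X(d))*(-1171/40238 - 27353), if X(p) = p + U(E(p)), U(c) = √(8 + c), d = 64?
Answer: -25227567391385/40238 ≈ -6.2696e+8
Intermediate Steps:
X(p) = 2 + p (X(p) = p + √(8 - 4) = p + √4 = p + 2 = 2 + p)
(22855 + X(d))*(-1171/40238 - 27353) = (22855 + (2 + 64))*(-1171/40238 - 27353) = (22855 + 66)*(-1171*1/40238 - 27353) = 22921*(-1171/40238 - 27353) = 22921*(-1100631185/40238) = -25227567391385/40238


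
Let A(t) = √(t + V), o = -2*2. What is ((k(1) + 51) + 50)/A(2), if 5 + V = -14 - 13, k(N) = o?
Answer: -97*I*√30/30 ≈ -17.71*I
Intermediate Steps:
o = -4
k(N) = -4
V = -32 (V = -5 + (-14 - 13) = -5 - 27 = -32)
A(t) = √(-32 + t) (A(t) = √(t - 32) = √(-32 + t))
((k(1) + 51) + 50)/A(2) = ((-4 + 51) + 50)/(√(-32 + 2)) = (47 + 50)/(√(-30)) = 97/((I*√30)) = 97*(-I*√30/30) = -97*I*√30/30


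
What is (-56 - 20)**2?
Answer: 5776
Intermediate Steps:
(-56 - 20)**2 = (-76)**2 = 5776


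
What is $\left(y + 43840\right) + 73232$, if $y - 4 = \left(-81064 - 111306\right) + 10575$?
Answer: $-64719$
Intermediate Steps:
$y = -181791$ ($y = 4 + \left(\left(-81064 - 111306\right) + 10575\right) = 4 + \left(-192370 + 10575\right) = 4 - 181795 = -181791$)
$\left(y + 43840\right) + 73232 = \left(-181791 + 43840\right) + 73232 = -137951 + 73232 = -64719$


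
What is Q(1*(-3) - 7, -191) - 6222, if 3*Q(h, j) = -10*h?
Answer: -18566/3 ≈ -6188.7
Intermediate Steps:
Q(h, j) = -10*h/3 (Q(h, j) = (-10*h)/3 = -10*h/3)
Q(1*(-3) - 7, -191) - 6222 = -10*(1*(-3) - 7)/3 - 6222 = -10*(-3 - 7)/3 - 6222 = -10/3*(-10) - 6222 = 100/3 - 6222 = -18566/3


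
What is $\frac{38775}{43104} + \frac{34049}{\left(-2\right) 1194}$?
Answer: $- \frac{114587783}{8577696} \approx -13.359$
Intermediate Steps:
$\frac{38775}{43104} + \frac{34049}{\left(-2\right) 1194} = 38775 \cdot \frac{1}{43104} + \frac{34049}{-2388} = \frac{12925}{14368} + 34049 \left(- \frac{1}{2388}\right) = \frac{12925}{14368} - \frac{34049}{2388} = - \frac{114587783}{8577696}$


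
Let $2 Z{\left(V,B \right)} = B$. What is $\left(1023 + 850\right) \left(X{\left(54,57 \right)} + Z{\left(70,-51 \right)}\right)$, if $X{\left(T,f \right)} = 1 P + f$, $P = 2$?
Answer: $\frac{125491}{2} \approx 62746.0$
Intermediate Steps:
$Z{\left(V,B \right)} = \frac{B}{2}$
$X{\left(T,f \right)} = 2 + f$ ($X{\left(T,f \right)} = 1 \cdot 2 + f = 2 + f$)
$\left(1023 + 850\right) \left(X{\left(54,57 \right)} + Z{\left(70,-51 \right)}\right) = \left(1023 + 850\right) \left(\left(2 + 57\right) + \frac{1}{2} \left(-51\right)\right) = 1873 \left(59 - \frac{51}{2}\right) = 1873 \cdot \frac{67}{2} = \frac{125491}{2}$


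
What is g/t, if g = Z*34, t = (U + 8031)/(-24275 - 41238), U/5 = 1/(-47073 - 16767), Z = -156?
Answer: 4436636795136/102539807 ≈ 43267.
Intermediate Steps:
U = -1/12768 (U = 5/(-47073 - 16767) = 5/(-63840) = 5*(-1/63840) = -1/12768 ≈ -7.8321e-5)
t = -102539807/836469984 (t = (-1/12768 + 8031)/(-24275 - 41238) = (102539807/12768)/(-65513) = (102539807/12768)*(-1/65513) = -102539807/836469984 ≈ -0.12259)
g = -5304 (g = -156*34 = -5304)
g/t = -5304/(-102539807/836469984) = -5304*(-836469984/102539807) = 4436636795136/102539807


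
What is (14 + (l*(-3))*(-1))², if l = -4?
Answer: 4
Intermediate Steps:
(14 + (l*(-3))*(-1))² = (14 - 4*(-3)*(-1))² = (14 + 12*(-1))² = (14 - 12)² = 2² = 4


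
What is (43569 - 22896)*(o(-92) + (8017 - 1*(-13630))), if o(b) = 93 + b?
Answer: 447529104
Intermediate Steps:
(43569 - 22896)*(o(-92) + (8017 - 1*(-13630))) = (43569 - 22896)*((93 - 92) + (8017 - 1*(-13630))) = 20673*(1 + (8017 + 13630)) = 20673*(1 + 21647) = 20673*21648 = 447529104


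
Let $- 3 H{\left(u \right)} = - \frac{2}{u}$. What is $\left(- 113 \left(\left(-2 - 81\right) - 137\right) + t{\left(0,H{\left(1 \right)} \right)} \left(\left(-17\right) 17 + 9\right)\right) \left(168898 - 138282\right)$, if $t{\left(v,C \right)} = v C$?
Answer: $761113760$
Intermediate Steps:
$H{\left(u \right)} = \frac{2}{3 u}$ ($H{\left(u \right)} = - \frac{\left(-2\right) \frac{1}{u}}{3} = \frac{2}{3 u}$)
$t{\left(v,C \right)} = C v$
$\left(- 113 \left(\left(-2 - 81\right) - 137\right) + t{\left(0,H{\left(1 \right)} \right)} \left(\left(-17\right) 17 + 9\right)\right) \left(168898 - 138282\right) = \left(- 113 \left(\left(-2 - 81\right) - 137\right) + \frac{2}{3 \cdot 1} \cdot 0 \left(\left(-17\right) 17 + 9\right)\right) \left(168898 - 138282\right) = \left(- 113 \left(\left(-2 - 81\right) - 137\right) + \frac{2}{3} \cdot 1 \cdot 0 \left(-289 + 9\right)\right) 30616 = \left(- 113 \left(-83 - 137\right) + \frac{2}{3} \cdot 0 \left(-280\right)\right) 30616 = \left(\left(-113\right) \left(-220\right) + 0 \left(-280\right)\right) 30616 = \left(24860 + 0\right) 30616 = 24860 \cdot 30616 = 761113760$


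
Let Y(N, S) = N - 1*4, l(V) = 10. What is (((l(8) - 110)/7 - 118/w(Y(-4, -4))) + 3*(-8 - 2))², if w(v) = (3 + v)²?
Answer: 73547776/30625 ≈ 2401.6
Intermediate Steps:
Y(N, S) = -4 + N (Y(N, S) = N - 4 = -4 + N)
(((l(8) - 110)/7 - 118/w(Y(-4, -4))) + 3*(-8 - 2))² = (((10 - 110)/7 - 118/(3 + (-4 - 4))²) + 3*(-8 - 2))² = ((-100*⅐ - 118/(3 - 8)²) + 3*(-10))² = ((-100/7 - 118/((-5)²)) - 30)² = ((-100/7 - 118/25) - 30)² = (-3326/175 - 30)² = (-8576/175)² = 73547776/30625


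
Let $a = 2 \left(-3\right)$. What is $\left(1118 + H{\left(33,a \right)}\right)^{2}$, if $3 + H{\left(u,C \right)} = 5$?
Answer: $1254400$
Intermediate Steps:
$a = -6$
$H{\left(u,C \right)} = 2$ ($H{\left(u,C \right)} = -3 + 5 = 2$)
$\left(1118 + H{\left(33,a \right)}\right)^{2} = \left(1118 + 2\right)^{2} = 1120^{2} = 1254400$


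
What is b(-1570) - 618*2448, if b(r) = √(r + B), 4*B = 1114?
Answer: -1512864 + 3*I*√574/2 ≈ -1.5129e+6 + 35.937*I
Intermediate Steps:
B = 557/2 (B = (¼)*1114 = 557/2 ≈ 278.50)
b(r) = √(557/2 + r) (b(r) = √(r + 557/2) = √(557/2 + r))
b(-1570) - 618*2448 = √(1114 + 4*(-1570))/2 - 618*2448 = √(1114 - 6280)/2 - 1*1512864 = √(-5166)/2 - 1512864 = (3*I*√574)/2 - 1512864 = 3*I*√574/2 - 1512864 = -1512864 + 3*I*√574/2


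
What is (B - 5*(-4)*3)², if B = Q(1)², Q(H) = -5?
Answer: 7225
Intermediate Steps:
B = 25 (B = (-5)² = 25)
(B - 5*(-4)*3)² = (25 - 5*(-4)*3)² = (25 + 20*3)² = (25 + 60)² = 85² = 7225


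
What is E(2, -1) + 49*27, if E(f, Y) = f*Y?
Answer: 1321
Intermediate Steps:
E(f, Y) = Y*f
E(2, -1) + 49*27 = -1*2 + 49*27 = -2 + 1323 = 1321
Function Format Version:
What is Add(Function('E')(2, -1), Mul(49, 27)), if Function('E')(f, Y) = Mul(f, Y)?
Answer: 1321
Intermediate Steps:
Function('E')(f, Y) = Mul(Y, f)
Add(Function('E')(2, -1), Mul(49, 27)) = Add(Mul(-1, 2), Mul(49, 27)) = Add(-2, 1323) = 1321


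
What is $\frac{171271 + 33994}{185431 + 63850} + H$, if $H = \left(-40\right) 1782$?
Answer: $- \frac{17768544415}{249281} \approx -71279.0$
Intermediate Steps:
$H = -71280$
$\frac{171271 + 33994}{185431 + 63850} + H = \frac{171271 + 33994}{185431 + 63850} - 71280 = \frac{205265}{249281} - 71280 = - \frac{17768544415}{249281}$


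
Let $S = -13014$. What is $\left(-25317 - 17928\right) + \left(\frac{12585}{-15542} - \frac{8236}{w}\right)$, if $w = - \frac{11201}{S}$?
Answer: $- \frac{9194330437143}{174085942} \approx -52815.0$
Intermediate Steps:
$w = \frac{11201}{13014}$ ($w = - \frac{11201}{-13014} = \left(-11201\right) \left(- \frac{1}{13014}\right) = \frac{11201}{13014} \approx 0.86069$)
$\left(-25317 - 17928\right) + \left(\frac{12585}{-15542} - \frac{8236}{w}\right) = \left(-25317 - 17928\right) + \left(\frac{12585}{-15542} - \frac{8236}{\frac{11201}{13014}}\right) = -43245 + \left(12585 \left(- \frac{1}{15542}\right) - \frac{107183304}{11201}\right) = -43245 - \frac{1665983875353}{174085942} = - \frac{9194330437143}{174085942}$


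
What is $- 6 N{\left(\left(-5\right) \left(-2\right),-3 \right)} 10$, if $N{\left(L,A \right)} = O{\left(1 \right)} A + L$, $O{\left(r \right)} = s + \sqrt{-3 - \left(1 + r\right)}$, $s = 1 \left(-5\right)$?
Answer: $-1500 + 180 i \sqrt{5} \approx -1500.0 + 402.49 i$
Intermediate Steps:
$s = -5$
$O{\left(r \right)} = -5 + \sqrt{-4 - r}$ ($O{\left(r \right)} = -5 + \sqrt{-3 - \left(1 + r\right)} = -5 + \sqrt{-4 - r}$)
$N{\left(L,A \right)} = L + A \left(-5 + i \sqrt{5}\right)$ ($N{\left(L,A \right)} = \left(-5 + \sqrt{-4 - 1}\right) A + L = \left(-5 + \sqrt{-5}\right) A + L = \left(-5 + i \sqrt{5}\right) A + L = A \left(-5 + i \sqrt{5}\right) + L = L + A \left(-5 + i \sqrt{5}\right)$)
$- 6 N{\left(\left(-5\right) \left(-2\right),-3 \right)} 10 = - 6 \left(\left(-5\right) \left(-2\right) - - 3 \left(5 - i \sqrt{5}\right)\right) 10 = - 6 \left(10 + \left(15 - 3 i \sqrt{5}\right)\right) 10 = - 6 \left(25 - 3 i \sqrt{5}\right) 10 = \left(-150 + 18 i \sqrt{5}\right) 10 = -1500 + 180 i \sqrt{5}$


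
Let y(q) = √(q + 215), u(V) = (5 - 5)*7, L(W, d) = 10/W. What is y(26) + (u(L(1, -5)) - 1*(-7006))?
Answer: 7006 + √241 ≈ 7021.5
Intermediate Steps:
u(V) = 0 (u(V) = 0*7 = 0)
y(q) = √(215 + q)
y(26) + (u(L(1, -5)) - 1*(-7006)) = √(215 + 26) + (0 - 1*(-7006)) = √241 + (0 + 7006) = √241 + 7006 = 7006 + √241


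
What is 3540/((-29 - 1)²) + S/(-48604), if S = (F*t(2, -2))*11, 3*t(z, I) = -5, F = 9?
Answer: 2870111/729060 ≈ 3.9367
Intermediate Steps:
t(z, I) = -5/3 (t(z, I) = (⅓)*(-5) = -5/3)
S = -165 (S = (9*(-5/3))*11 = -15*11 = -165)
3540/((-29 - 1)²) + S/(-48604) = 3540/((-29 - 1)²) - 165/(-48604) = 3540/((-30)²) - 165*(-1/48604) = 3540/900 + 165/48604 = 3540*(1/900) + 165/48604 = 59/15 + 165/48604 = 2870111/729060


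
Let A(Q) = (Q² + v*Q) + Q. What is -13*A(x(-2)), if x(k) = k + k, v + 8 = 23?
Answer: 624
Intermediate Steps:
v = 15 (v = -8 + 23 = 15)
x(k) = 2*k
A(Q) = Q² + 16*Q (A(Q) = (Q² + 15*Q) + Q = Q² + 16*Q)
-13*A(x(-2)) = -13*2*(-2)*(16 + 2*(-2)) = -(-52)*(16 - 4) = -(-52)*12 = -13*(-48) = 624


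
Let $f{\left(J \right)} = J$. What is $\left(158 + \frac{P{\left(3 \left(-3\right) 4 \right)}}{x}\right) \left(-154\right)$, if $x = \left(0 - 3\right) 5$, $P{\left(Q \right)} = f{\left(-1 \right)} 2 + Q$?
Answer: $- \frac{370832}{15} \approx -24722.0$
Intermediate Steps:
$P{\left(Q \right)} = -2 + Q$ ($P{\left(Q \right)} = \left(-1\right) 2 + Q = -2 + Q$)
$x = -15$ ($x = \left(-3\right) 5 = -15$)
$\left(158 + \frac{P{\left(3 \left(-3\right) 4 \right)}}{x}\right) \left(-154\right) = \left(158 + \frac{-2 + 3 \left(-3\right) 4}{-15}\right) \left(-154\right) = \left(158 + \left(-2 - 36\right) \left(- \frac{1}{15}\right)\right) \left(-154\right) = \left(158 - - \frac{38}{15}\right) \left(-154\right) = \left(158 + \frac{38}{15}\right) \left(-154\right) = \frac{2408}{15} \left(-154\right) = - \frac{370832}{15}$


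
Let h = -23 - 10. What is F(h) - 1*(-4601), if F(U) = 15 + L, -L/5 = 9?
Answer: 4571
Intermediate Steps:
L = -45 (L = -5*9 = -45)
h = -33
F(U) = -30 (F(U) = 15 - 45 = -30)
F(h) - 1*(-4601) = -30 - 1*(-4601) = -30 + 4601 = 4571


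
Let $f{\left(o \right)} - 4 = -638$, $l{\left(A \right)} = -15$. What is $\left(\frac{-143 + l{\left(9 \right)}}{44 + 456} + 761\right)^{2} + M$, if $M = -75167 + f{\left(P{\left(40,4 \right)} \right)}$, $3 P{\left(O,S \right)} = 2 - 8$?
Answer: $\frac{31427446741}{62500} \approx 5.0284 \cdot 10^{5}$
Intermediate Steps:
$P{\left(O,S \right)} = -2$ ($P{\left(O,S \right)} = \frac{2 - 8}{3} = \frac{1}{3} \left(-6\right) = -2$)
$f{\left(o \right)} = -634$ ($f{\left(o \right)} = 4 - 638 = -634$)
$M = -75801$ ($M = -75167 - 634 = -75801$)
$\left(\frac{-143 + l{\left(9 \right)}}{44 + 456} + 761\right)^{2} + M = \left(\frac{-143 - 15}{44 + 456} + 761\right)^{2} - 75801 = \left(- \frac{158}{500} + 761\right)^{2} - 75801 = \left(\left(-158\right) \frac{1}{500} + 761\right)^{2} - 75801 = \left(- \frac{79}{250} + 761\right)^{2} - 75801 = \left(\frac{190171}{250}\right)^{2} - 75801 = \frac{36165009241}{62500} - 75801 = \frac{31427446741}{62500}$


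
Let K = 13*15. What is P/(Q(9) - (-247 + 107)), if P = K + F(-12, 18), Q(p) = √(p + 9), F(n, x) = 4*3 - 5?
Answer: 14140/9791 - 303*√2/9791 ≈ 1.4004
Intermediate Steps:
K = 195
F(n, x) = 7 (F(n, x) = 12 - 5 = 7)
Q(p) = √(9 + p)
P = 202 (P = 195 + 7 = 202)
P/(Q(9) - (-247 + 107)) = 202/(√(9 + 9) - (-247 + 107)) = 202/(√18 - 1*(-140)) = 202/(3*√2 + 140) = 202/(140 + 3*√2)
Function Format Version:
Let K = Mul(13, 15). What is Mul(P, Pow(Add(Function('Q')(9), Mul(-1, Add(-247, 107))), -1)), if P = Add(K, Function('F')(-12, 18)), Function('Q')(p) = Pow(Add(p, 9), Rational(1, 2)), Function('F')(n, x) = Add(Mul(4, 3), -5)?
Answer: Add(Rational(14140, 9791), Mul(Rational(-303, 9791), Pow(2, Rational(1, 2)))) ≈ 1.4004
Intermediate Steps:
K = 195
Function('F')(n, x) = 7 (Function('F')(n, x) = Add(12, -5) = 7)
Function('Q')(p) = Pow(Add(9, p), Rational(1, 2))
P = 202 (P = Add(195, 7) = 202)
Mul(P, Pow(Add(Function('Q')(9), Mul(-1, Add(-247, 107))), -1)) = Mul(202, Pow(Add(Pow(Add(9, 9), Rational(1, 2)), Mul(-1, Add(-247, 107))), -1)) = Mul(202, Pow(Add(Pow(18, Rational(1, 2)), Mul(-1, -140)), -1)) = Mul(202, Pow(Add(Mul(3, Pow(2, Rational(1, 2))), 140), -1)) = Mul(202, Pow(Add(140, Mul(3, Pow(2, Rational(1, 2)))), -1))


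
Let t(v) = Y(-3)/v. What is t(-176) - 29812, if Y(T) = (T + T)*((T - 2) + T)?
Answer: -327935/11 ≈ -29812.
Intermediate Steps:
Y(T) = 2*T*(-2 + 2*T) (Y(T) = (2*T)*((-2 + T) + T) = (2*T)*(-2 + 2*T) = 2*T*(-2 + 2*T))
t(v) = 48/v (t(v) = (4*(-3)*(-1 - 3))/v = (4*(-3)*(-4))/v = 48/v)
t(-176) - 29812 = 48/(-176) - 29812 = 48*(-1/176) - 29812 = -3/11 - 29812 = -327935/11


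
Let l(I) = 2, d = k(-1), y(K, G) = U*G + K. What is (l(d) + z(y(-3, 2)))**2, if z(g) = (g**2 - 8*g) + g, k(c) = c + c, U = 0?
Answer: 1024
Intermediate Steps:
k(c) = 2*c
y(K, G) = K (y(K, G) = 0*G + K = 0 + K = K)
d = -2 (d = 2*(-1) = -2)
z(g) = g**2 - 7*g
(l(d) + z(y(-3, 2)))**2 = (2 - 3*(-7 - 3))**2 = (2 - 3*(-10))**2 = (2 + 30)**2 = 32**2 = 1024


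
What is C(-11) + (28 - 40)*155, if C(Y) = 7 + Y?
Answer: -1864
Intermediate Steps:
C(-11) + (28 - 40)*155 = (7 - 11) + (28 - 40)*155 = -4 - 12*155 = -4 - 1860 = -1864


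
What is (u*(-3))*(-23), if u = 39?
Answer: 2691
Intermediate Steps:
(u*(-3))*(-23) = (39*(-3))*(-23) = -117*(-23) = 2691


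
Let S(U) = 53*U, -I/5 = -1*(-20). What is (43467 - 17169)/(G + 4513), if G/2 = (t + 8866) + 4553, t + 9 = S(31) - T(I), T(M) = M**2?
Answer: 8766/4873 ≈ 1.7989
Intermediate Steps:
I = -100 (I = -(-5)*(-20) = -5*20 = -100)
t = -8366 (t = -9 + (53*31 - 1*(-100)**2) = -9 + (1643 - 1*10000) = -9 + (1643 - 10000) = -9 - 8357 = -8366)
G = 10106 (G = 2*((-8366 + 8866) + 4553) = 2*(500 + 4553) = 2*5053 = 10106)
(43467 - 17169)/(G + 4513) = (43467 - 17169)/(10106 + 4513) = 26298/14619 = 26298*(1/14619) = 8766/4873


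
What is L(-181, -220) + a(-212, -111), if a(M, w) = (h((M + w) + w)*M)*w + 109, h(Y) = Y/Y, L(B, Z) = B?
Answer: 23460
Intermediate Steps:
h(Y) = 1
a(M, w) = 109 + M*w (a(M, w) = (1*M)*w + 109 = M*w + 109 = 109 + M*w)
L(-181, -220) + a(-212, -111) = -181 + (109 - 212*(-111)) = -181 + (109 + 23532) = -181 + 23641 = 23460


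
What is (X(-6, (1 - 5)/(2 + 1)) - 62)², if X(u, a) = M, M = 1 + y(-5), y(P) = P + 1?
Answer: 4225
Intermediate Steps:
y(P) = 1 + P
M = -3 (M = 1 + (1 - 5) = 1 - 4 = -3)
X(u, a) = -3
(X(-6, (1 - 5)/(2 + 1)) - 62)² = (-3 - 62)² = (-65)² = 4225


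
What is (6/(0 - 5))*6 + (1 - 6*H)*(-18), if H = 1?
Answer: 414/5 ≈ 82.800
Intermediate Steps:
(6/(0 - 5))*6 + (1 - 6*H)*(-18) = (6/(0 - 5))*6 + (1 - 6*1)*(-18) = (6/(-5))*6 + (1 - 6)*(-18) = (6*(-⅕))*6 - 5*(-18) = -6/5*6 + 90 = -36/5 + 90 = 414/5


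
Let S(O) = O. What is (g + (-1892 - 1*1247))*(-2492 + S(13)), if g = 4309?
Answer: -2900430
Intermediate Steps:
(g + (-1892 - 1*1247))*(-2492 + S(13)) = (4309 + (-1892 - 1*1247))*(-2492 + 13) = (4309 + (-1892 - 1247))*(-2479) = (4309 - 3139)*(-2479) = 1170*(-2479) = -2900430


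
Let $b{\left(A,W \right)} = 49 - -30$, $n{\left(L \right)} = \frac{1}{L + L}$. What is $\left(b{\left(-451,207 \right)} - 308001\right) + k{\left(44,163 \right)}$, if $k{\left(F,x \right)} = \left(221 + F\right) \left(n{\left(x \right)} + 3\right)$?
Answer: $- \frac{100123137}{326} \approx -3.0713 \cdot 10^{5}$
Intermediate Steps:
$n{\left(L \right)} = \frac{1}{2 L}$
$b{\left(A,W \right)} = 79$ ($b{\left(A,W \right)} = 49 + 30 = 79$)
$k{\left(F,x \right)} = \left(3 + \frac{1}{2 x}\right) \left(221 + F\right)$ ($k{\left(F,x \right)} = \left(221 + F\right) \left(\frac{1}{2 x} + 3\right) = \left(221 + F\right) \left(3 + \frac{1}{2 x}\right) = \left(3 + \frac{1}{2 x}\right) \left(221 + F\right)$)
$\left(b{\left(-451,207 \right)} - 308001\right) + k{\left(44,163 \right)} = \left(79 - 308001\right) + \frac{221 + 44 + 6 \cdot 163 \left(221 + 44\right)}{2 \cdot 163} = -307922 + \frac{1}{2} \cdot \frac{1}{163} \left(221 + 44 + 6 \cdot 163 \cdot 265\right) = -307922 + \frac{1}{2} \cdot \frac{1}{163} \left(221 + 44 + 259170\right) = -307922 + \frac{1}{2} \cdot \frac{1}{163} \cdot 259435 = -307922 + \frac{259435}{326} = - \frac{100123137}{326}$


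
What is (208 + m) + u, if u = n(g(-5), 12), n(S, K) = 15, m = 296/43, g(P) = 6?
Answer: 9885/43 ≈ 229.88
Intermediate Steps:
m = 296/43 (m = 296*(1/43) = 296/43 ≈ 6.8837)
u = 15
(208 + m) + u = (208 + 296/43) + 15 = 9240/43 + 15 = 9885/43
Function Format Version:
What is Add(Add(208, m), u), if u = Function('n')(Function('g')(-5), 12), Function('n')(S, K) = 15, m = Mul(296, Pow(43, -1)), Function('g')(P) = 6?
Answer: Rational(9885, 43) ≈ 229.88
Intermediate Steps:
m = Rational(296, 43) (m = Mul(296, Rational(1, 43)) = Rational(296, 43) ≈ 6.8837)
u = 15
Add(Add(208, m), u) = Add(Add(208, Rational(296, 43)), 15) = Add(Rational(9240, 43), 15) = Rational(9885, 43)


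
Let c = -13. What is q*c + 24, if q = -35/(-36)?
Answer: 409/36 ≈ 11.361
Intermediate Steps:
q = 35/36 (q = -35*(-1/36) = 35/36 ≈ 0.97222)
q*c + 24 = (35/36)*(-13) + 24 = -455/36 + 24 = 409/36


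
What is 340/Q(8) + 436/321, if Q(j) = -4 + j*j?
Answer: 2255/321 ≈ 7.0249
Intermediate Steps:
Q(j) = -4 + j²
340/Q(8) + 436/321 = 340/(-4 + 8²) + 436/321 = 340/(-4 + 64) + 436*(1/321) = 340/60 + 436/321 = 340*(1/60) + 436/321 = 17/3 + 436/321 = 2255/321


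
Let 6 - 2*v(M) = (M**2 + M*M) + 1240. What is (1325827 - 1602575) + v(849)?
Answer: -998166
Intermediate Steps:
v(M) = -617 - M**2 (v(M) = 3 - ((M**2 + M*M) + 1240)/2 = 3 - ((M**2 + M**2) + 1240)/2 = 3 - (2*M**2 + 1240)/2 = 3 - (1240 + 2*M**2)/2 = 3 + (-620 - M**2) = -617 - M**2)
(1325827 - 1602575) + v(849) = (1325827 - 1602575) + (-617 - 1*849**2) = -276748 + (-617 - 1*720801) = -276748 + (-617 - 720801) = -276748 - 721418 = -998166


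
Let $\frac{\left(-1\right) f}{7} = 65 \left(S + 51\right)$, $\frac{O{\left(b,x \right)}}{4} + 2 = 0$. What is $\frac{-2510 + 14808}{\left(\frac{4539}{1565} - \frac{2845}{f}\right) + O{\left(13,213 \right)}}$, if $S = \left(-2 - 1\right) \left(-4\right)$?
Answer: $- \frac{55169719605}{22432294} \approx -2459.4$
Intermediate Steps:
$S = 12$ ($S = \left(-3\right) \left(-4\right) = 12$)
$O{\left(b,x \right)} = -8$ ($O{\left(b,x \right)} = -8 + 4 \cdot 0 = -8 + 0 = -8$)
$f = -28665$ ($f = - 7 \cdot 65 \left(12 + 51\right) = - 7 \cdot 65 \cdot 63 = \left(-7\right) 4095 = -28665$)
$\frac{-2510 + 14808}{\left(\frac{4539}{1565} - \frac{2845}{f}\right) + O{\left(13,213 \right)}} = \frac{-2510 + 14808}{\left(\frac{4539}{1565} - \frac{2845}{-28665}\right) - 8} = \frac{12298}{\left(4539 \cdot \frac{1}{1565} - - \frac{569}{5733}\right) - 8} = \frac{12298}{\left(\frac{4539}{1565} + \frac{569}{5733}\right) - 8} = \frac{12298}{\frac{26912572}{8972145} - 8} = \frac{12298}{- \frac{44864588}{8972145}} = 12298 \left(- \frac{8972145}{44864588}\right) = - \frac{55169719605}{22432294}$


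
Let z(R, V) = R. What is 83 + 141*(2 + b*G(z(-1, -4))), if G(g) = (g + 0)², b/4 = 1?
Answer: 929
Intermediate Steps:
b = 4 (b = 4*1 = 4)
G(g) = g²
83 + 141*(2 + b*G(z(-1, -4))) = 83 + 141*(2 + 4*(-1)²) = 83 + 141*(2 + 4*1) = 83 + 141*(2 + 4) = 83 + 141*6 = 83 + 846 = 929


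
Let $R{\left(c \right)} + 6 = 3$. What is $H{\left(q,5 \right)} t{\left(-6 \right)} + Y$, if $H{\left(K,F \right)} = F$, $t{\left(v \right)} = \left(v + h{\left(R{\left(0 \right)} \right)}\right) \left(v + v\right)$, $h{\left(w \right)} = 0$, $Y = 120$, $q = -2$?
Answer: $480$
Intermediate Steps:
$R{\left(c \right)} = -3$ ($R{\left(c \right)} = -6 + 3 = -3$)
$t{\left(v \right)} = 2 v^{2}$ ($t{\left(v \right)} = \left(v + 0\right) \left(v + v\right) = v 2 v = 2 v^{2}$)
$H{\left(q,5 \right)} t{\left(-6 \right)} + Y = 5 \cdot 2 \left(-6\right)^{2} + 120 = 5 \cdot 2 \cdot 36 + 120 = 5 \cdot 72 + 120 = 360 + 120 = 480$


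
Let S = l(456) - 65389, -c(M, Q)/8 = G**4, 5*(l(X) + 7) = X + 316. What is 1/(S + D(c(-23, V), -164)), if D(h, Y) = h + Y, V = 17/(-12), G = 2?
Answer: -5/327668 ≈ -1.5259e-5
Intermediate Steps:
l(X) = 281/5 + X/5 (l(X) = -7 + (X + 316)/5 = -7 + (316 + X)/5 = -7 + (316/5 + X/5) = 281/5 + X/5)
V = -17/12 (V = 17*(-1/12) = -17/12 ≈ -1.4167)
c(M, Q) = -128 (c(M, Q) = -8*2**4 = -8*16 = -128)
D(h, Y) = Y + h
S = -326208/5 (S = (281/5 + (1/5)*456) - 65389 = (281/5 + 456/5) - 65389 = 737/5 - 65389 = -326208/5 ≈ -65242.)
1/(S + D(c(-23, V), -164)) = 1/(-326208/5 + (-164 - 128)) = 1/(-326208/5 - 292) = 1/(-327668/5) = -5/327668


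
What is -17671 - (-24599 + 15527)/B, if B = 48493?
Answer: -856910731/48493 ≈ -17671.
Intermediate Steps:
-17671 - (-24599 + 15527)/B = -17671 - (-24599 + 15527)/48493 = -17671 - (-9072)/48493 = -17671 - 1*(-9072/48493) = -17671 + 9072/48493 = -856910731/48493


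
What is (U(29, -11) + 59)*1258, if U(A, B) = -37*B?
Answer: 586228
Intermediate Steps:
(U(29, -11) + 59)*1258 = (-37*(-11) + 59)*1258 = (407 + 59)*1258 = 466*1258 = 586228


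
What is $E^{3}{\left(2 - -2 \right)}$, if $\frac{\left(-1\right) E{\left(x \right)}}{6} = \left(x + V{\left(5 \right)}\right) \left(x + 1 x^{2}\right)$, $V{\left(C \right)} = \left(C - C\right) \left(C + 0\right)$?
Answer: $-110592000$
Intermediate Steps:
$V{\left(C \right)} = 0$ ($V{\left(C \right)} = 0 C = 0$)
$E{\left(x \right)} = - 6 x \left(x + x^{2}\right)$ ($E{\left(x \right)} = - 6 \left(x + 0\right) \left(x + 1 x^{2}\right) = - 6 x \left(x + x^{2}\right)$)
$E^{3}{\left(2 - -2 \right)} = \left(- 6 \left(2 - -2\right)^{2} \left(1 + \left(2 - -2\right)\right)\right)^{3} = \left(- 6 \left(2 + 2\right)^{2} \left(1 + \left(2 + 2\right)\right)\right)^{3} = \left(- 6 \cdot 4^{2} \left(1 + 4\right)\right)^{3} = \left(\left(-6\right) 16 \cdot 5\right)^{3} = \left(-480\right)^{3} = -110592000$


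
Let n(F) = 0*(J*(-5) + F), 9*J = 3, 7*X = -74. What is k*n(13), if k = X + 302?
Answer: 0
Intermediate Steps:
X = -74/7 (X = (⅐)*(-74) = -74/7 ≈ -10.571)
J = ⅓ (J = (⅑)*3 = ⅓ ≈ 0.33333)
k = 2040/7 (k = -74/7 + 302 = 2040/7 ≈ 291.43)
n(F) = 0 (n(F) = 0*((⅓)*(-5) + F) = 0*(-5/3 + F) = 0)
k*n(13) = (2040/7)*0 = 0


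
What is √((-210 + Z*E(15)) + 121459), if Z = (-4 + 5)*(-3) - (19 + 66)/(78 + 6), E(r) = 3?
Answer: √23762445/14 ≈ 348.19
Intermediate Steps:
Z = -337/84 (Z = 1*(-3) - 85/84 = -3 - 85/84 = -337/84 ≈ -4.0119)
√((-210 + Z*E(15)) + 121459) = √((-210 - 337/84*3) + 121459) = √((-210 - 337/28) + 121459) = √(-6217/28 + 121459) = √(3394635/28) = √23762445/14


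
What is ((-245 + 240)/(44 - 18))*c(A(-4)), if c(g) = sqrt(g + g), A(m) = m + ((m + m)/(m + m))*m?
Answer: -10*I/13 ≈ -0.76923*I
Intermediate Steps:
A(m) = 2*m (A(m) = m + ((2*m)/((2*m)))*m = m + ((2*m)*(1/(2*m)))*m = m + 1*m = m + m = 2*m)
c(g) = sqrt(2)*sqrt(g) (c(g) = sqrt(2*g) = sqrt(2)*sqrt(g))
((-245 + 240)/(44 - 18))*c(A(-4)) = ((-245 + 240)/(44 - 18))*(sqrt(2)*sqrt(2*(-4))) = (-5/26)*(sqrt(2)*sqrt(-8)) = (-5*1/26)*(sqrt(2)*(2*I*sqrt(2))) = -10*I/13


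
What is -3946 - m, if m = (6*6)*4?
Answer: -4090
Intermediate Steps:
m = 144 (m = 36*4 = 144)
-3946 - m = -3946 - 1*144 = -3946 - 144 = -4090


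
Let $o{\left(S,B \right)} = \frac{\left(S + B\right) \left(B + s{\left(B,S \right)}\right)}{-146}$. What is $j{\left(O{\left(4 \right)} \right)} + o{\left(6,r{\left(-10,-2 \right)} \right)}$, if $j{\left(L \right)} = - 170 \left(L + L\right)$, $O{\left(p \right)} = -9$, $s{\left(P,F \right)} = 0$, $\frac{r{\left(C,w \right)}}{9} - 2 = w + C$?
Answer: $\frac{219600}{73} \approx 3008.2$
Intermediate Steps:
$r{\left(C,w \right)} = 18 + 9 C + 9 w$ ($r{\left(C,w \right)} = 18 + 9 \left(w + C\right) = 18 + 9 \left(C + w\right) = 18 + \left(9 C + 9 w\right) = 18 + 9 C + 9 w$)
$o{\left(S,B \right)} = - \frac{B \left(B + S\right)}{146}$ ($o{\left(S,B \right)} = \frac{\left(S + B\right) \left(B + 0\right)}{-146} = \left(B + S\right) B \left(- \frac{1}{146}\right) = B \left(B + S\right) \left(- \frac{1}{146}\right) = - \frac{B \left(B + S\right)}{146}$)
$j{\left(L \right)} = - 340 L$ ($j{\left(L \right)} = - 170 \cdot 2 L = - 340 L$)
$j{\left(O{\left(4 \right)} \right)} + o{\left(6,r{\left(-10,-2 \right)} \right)} = \left(-340\right) \left(-9\right) + \frac{\left(18 + 9 \left(-10\right) + 9 \left(-2\right)\right) \left(- (18 + 9 \left(-10\right) + 9 \left(-2\right)) - 6\right)}{146} = 3060 + \frac{\left(18 - 90 - 18\right) \left(- (18 - 90 - 18) - 6\right)}{146} = 3060 + \frac{1}{146} \left(-90\right) \left(\left(-1\right) \left(-90\right) - 6\right) = 3060 + \frac{1}{146} \left(-90\right) \left(90 - 6\right) = 3060 + \frac{1}{146} \left(-90\right) 84 = 3060 - \frac{3780}{73} = \frac{219600}{73}$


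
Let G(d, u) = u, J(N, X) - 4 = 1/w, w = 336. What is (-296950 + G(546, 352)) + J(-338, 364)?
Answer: -99655583/336 ≈ -2.9659e+5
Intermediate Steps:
J(N, X) = 1345/336 (J(N, X) = 4 + 1/336 = 1345/336)
(-296950 + G(546, 352)) + J(-338, 364) = (-296950 + 352) + 1345/336 = -296598 + 1345/336 = -99655583/336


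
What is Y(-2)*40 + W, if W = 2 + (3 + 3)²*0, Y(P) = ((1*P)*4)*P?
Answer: 642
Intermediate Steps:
Y(P) = 4*P² (Y(P) = (P*4)*P = (4*P)*P = 4*P²)
W = 2 (W = 2 + 6²*0 = 2 + 36*0 = 2 + 0 = 2)
Y(-2)*40 + W = (4*(-2)²)*40 + 2 = (4*4)*40 + 2 = 16*40 + 2 = 640 + 2 = 642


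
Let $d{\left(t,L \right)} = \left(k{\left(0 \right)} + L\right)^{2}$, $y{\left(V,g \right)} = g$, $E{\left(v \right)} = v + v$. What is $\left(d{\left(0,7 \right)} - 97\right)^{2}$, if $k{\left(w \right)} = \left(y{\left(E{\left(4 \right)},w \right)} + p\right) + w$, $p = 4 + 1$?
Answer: $2209$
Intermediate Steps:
$E{\left(v \right)} = 2 v$
$p = 5$
$k{\left(w \right)} = 5 + 2 w$ ($k{\left(w \right)} = \left(w + 5\right) + w = \left(5 + w\right) + w = 5 + 2 w$)
$d{\left(t,L \right)} = \left(5 + L\right)^{2}$ ($d{\left(t,L \right)} = \left(\left(5 + 2 \cdot 0\right) + L\right)^{2} = \left(\left(5 + 0\right) + L\right)^{2} = \left(5 + L\right)^{2}$)
$\left(d{\left(0,7 \right)} - 97\right)^{2} = \left(\left(5 + 7\right)^{2} - 97\right)^{2} = \left(12^{2} - 97\right)^{2} = \left(144 - 97\right)^{2} = 47^{2} = 2209$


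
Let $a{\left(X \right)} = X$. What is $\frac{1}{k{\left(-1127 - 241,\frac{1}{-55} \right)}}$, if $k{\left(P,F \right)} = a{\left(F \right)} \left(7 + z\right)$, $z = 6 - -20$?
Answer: $- \frac{5}{3} \approx -1.6667$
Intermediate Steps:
$z = 26$ ($z = 6 + 20 = 26$)
$k{\left(P,F \right)} = 33 F$ ($k{\left(P,F \right)} = F \left(7 + 26\right) = F 33 = 33 F$)
$\frac{1}{k{\left(-1127 - 241,\frac{1}{-55} \right)}} = \frac{1}{33 \frac{1}{-55}} = \frac{1}{33 \left(- \frac{1}{55}\right)} = \frac{1}{- \frac{3}{5}} = - \frac{5}{3}$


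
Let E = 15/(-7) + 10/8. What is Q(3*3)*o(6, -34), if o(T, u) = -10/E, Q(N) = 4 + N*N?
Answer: 952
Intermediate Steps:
E = -25/28 (E = 15*(-⅐) + 10*(⅛) = -15/7 + 5/4 = -25/28 ≈ -0.89286)
Q(N) = 4 + N²
o(T, u) = 56/5 (o(T, u) = -10/(-25/28) = -10*(-28/25) = 56/5)
Q(3*3)*o(6, -34) = (4 + (3*3)²)*(56/5) = (4 + 9²)*(56/5) = (4 + 81)*(56/5) = 85*(56/5) = 952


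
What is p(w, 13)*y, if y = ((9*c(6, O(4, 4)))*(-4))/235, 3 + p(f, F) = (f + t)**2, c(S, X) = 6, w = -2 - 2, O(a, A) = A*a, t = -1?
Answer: -4752/235 ≈ -20.221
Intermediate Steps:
w = -4
p(f, F) = -3 + (-1 + f)**2 (p(f, F) = -3 + (f - 1)**2 = -3 + (-1 + f)**2)
y = -216/235 (y = ((9*6)*(-4))/235 = (54*(-4))*(1/235) = -216*1/235 = -216/235 ≈ -0.91915)
p(w, 13)*y = (-3 + (-1 - 4)**2)*(-216/235) = (-3 + (-5)**2)*(-216/235) = (-3 + 25)*(-216/235) = 22*(-216/235) = -4752/235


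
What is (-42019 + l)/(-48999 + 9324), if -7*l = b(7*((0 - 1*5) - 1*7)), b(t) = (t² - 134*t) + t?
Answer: 44623/39675 ≈ 1.1247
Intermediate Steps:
b(t) = t² - 133*t
l = -2604 (l = -7*((0 - 1*5) - 1*7)*(-133 + 7*((0 - 1*5) - 1*7))/7 = -7*((0 - 5) - 7)*(-133 + 7*((0 - 5) - 7))/7 = -7*(-5 - 7)*(-133 + 7*(-5 - 7))/7 = -7*(-12)*(-133 + 7*(-12))/7 = -(-12)*(-133 - 84) = -(-12)*(-217) = -⅐*18228 = -2604)
(-42019 + l)/(-48999 + 9324) = (-42019 - 2604)/(-48999 + 9324) = -44623/(-39675) = -44623*(-1/39675) = 44623/39675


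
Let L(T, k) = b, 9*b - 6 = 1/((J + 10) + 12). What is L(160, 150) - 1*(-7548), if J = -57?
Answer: 2377829/315 ≈ 7548.7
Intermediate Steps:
b = 209/315 (b = ⅔ + 1/(9*((-57 + 10) + 12)) = ⅔ + 1/(9*(-47 + 12)) = ⅔ + (⅑)/(-35) = ⅔ + (⅑)*(-1/35) = ⅔ - 1/315 = 209/315 ≈ 0.66349)
L(T, k) = 209/315
L(160, 150) - 1*(-7548) = 209/315 - 1*(-7548) = 209/315 + 7548 = 2377829/315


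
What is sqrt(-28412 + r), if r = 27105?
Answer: I*sqrt(1307) ≈ 36.152*I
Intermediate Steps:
sqrt(-28412 + r) = sqrt(-28412 + 27105) = sqrt(-1307) = I*sqrt(1307)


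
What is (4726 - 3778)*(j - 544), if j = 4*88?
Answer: -182016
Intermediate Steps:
j = 352
(4726 - 3778)*(j - 544) = (4726 - 3778)*(352 - 544) = 948*(-192) = -182016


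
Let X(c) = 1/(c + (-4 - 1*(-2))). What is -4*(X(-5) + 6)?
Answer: -164/7 ≈ -23.429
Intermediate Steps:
X(c) = 1/(-2 + c) (X(c) = 1/(c + (-4 + 2)) = 1/(c - 2) = 1/(-2 + c))
-4*(X(-5) + 6) = -4*(1/(-2 - 5) + 6) = -4*(1/(-7) + 6) = -4*(-1/7 + 6) = -4*41/7 = -164/7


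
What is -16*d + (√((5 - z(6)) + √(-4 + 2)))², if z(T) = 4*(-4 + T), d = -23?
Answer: 365 + I*√2 ≈ 365.0 + 1.4142*I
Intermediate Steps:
z(T) = -16 + 4*T
-16*d + (√((5 - z(6)) + √(-4 + 2)))² = -16*(-23) + (√((5 - (-16 + 4*6)) + √(-4 + 2)))² = 368 + (√((5 - (-16 + 24)) + √(-2)))² = 368 + (√((5 - 1*8) + I*√2))² = 368 + (√((5 - 8) + I*√2))² = 368 + (√(-3 + I*√2))² = 368 + (-3 + I*√2) = 365 + I*√2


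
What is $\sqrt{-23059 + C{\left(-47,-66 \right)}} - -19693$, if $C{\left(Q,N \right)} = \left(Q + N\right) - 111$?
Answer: $19693 + 3 i \sqrt{2587} \approx 19693.0 + 152.59 i$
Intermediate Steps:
$C{\left(Q,N \right)} = -111 + N + Q$ ($C{\left(Q,N \right)} = \left(N + Q\right) - 111 = -111 + N + Q$)
$\sqrt{-23059 + C{\left(-47,-66 \right)}} - -19693 = \sqrt{-23059 - 224} - -19693 = \sqrt{-23059 - 224} + 19693 = \sqrt{-23283} + 19693 = 3 i \sqrt{2587} + 19693 = 19693 + 3 i \sqrt{2587}$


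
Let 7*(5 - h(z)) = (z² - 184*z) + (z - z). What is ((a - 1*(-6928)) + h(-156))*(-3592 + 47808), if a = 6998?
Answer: 1966595032/7 ≈ 2.8094e+8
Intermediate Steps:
h(z) = 5 - z²/7 + 184*z/7 (h(z) = 5 - ((z² - 184*z) + (z - z))/7 = 5 - ((z² - 184*z) + 0)/7 = 5 - (z² - 184*z)/7 = 5 + (-z²/7 + 184*z/7) = 5 - z²/7 + 184*z/7)
((a - 1*(-6928)) + h(-156))*(-3592 + 47808) = ((6998 - 1*(-6928)) + (5 - ⅐*(-156)² + (184/7)*(-156)))*(-3592 + 47808) = ((6998 + 6928) + (5 - ⅐*24336 - 28704/7))*44216 = (13926 + (5 - 24336/7 - 28704/7))*44216 = (13926 - 53005/7)*44216 = (44477/7)*44216 = 1966595032/7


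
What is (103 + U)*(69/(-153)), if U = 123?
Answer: -5198/51 ≈ -101.92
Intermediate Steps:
(103 + U)*(69/(-153)) = (103 + 123)*(69/(-153)) = 226*(69*(-1/153)) = 226*(-23/51) = -5198/51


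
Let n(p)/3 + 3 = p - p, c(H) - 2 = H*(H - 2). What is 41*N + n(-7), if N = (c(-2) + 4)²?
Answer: 8027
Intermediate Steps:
c(H) = 2 + H*(-2 + H) (c(H) = 2 + H*(H - 2) = 2 + H*(-2 + H))
n(p) = -9 (n(p) = -9 + 3*(p - p) = -9 + 3*0 = -9 + 0 = -9)
N = 196 (N = ((2 + (-2)² - 2*(-2)) + 4)² = ((2 + 4 + 4) + 4)² = (10 + 4)² = 14² = 196)
41*N + n(-7) = 41*196 - 9 = 8036 - 9 = 8027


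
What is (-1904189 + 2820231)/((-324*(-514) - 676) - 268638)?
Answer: -458021/51389 ≈ -8.9128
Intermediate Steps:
(-1904189 + 2820231)/((-324*(-514) - 676) - 268638) = 916042/((166536 - 676) - 268638) = 916042/(165860 - 268638) = 916042/(-102778) = 916042*(-1/102778) = -458021/51389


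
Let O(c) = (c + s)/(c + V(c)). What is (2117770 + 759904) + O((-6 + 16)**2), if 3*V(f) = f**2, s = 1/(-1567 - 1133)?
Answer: 26676038249999/9270000 ≈ 2.8777e+6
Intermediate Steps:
s = -1/2700 (s = 1/(-2700) = -1/2700 ≈ -0.00037037)
V(f) = f**2/3
O(c) = (-1/2700 + c)/(c + c**2/3) (O(c) = (c - 1/2700)/(c + c**2/3) = (-1/2700 + c)/(c + c**2/3))
(2117770 + 759904) + O((-6 + 16)**2) = (2117770 + 759904) + (-1 + 2700*(-6 + 16)**2)/(900*((-6 + 16)**2)*(3 + (-6 + 16)**2)) = 2877674 + (-1 + 2700*10**2)/(900*(10**2)*(3 + 10**2)) = 2877674 + (1/900)*(-1 + 2700*100)/(100*(3 + 100)) = 2877674 + (1/900)*(1/100)*(-1 + 270000)/103 = 2877674 + (1/900)*(1/100)*(1/103)*269999 = 2877674 + 269999/9270000 = 26676038249999/9270000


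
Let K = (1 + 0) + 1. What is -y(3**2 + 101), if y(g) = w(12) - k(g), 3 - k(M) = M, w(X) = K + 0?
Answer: -109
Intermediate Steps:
K = 2 (K = 1 + 1 = 2)
w(X) = 2 (w(X) = 2 + 0 = 2)
k(M) = 3 - M
y(g) = -1 + g (y(g) = 2 - (3 - g) = 2 + (-3 + g) = -1 + g)
-y(3**2 + 101) = -(-1 + (3**2 + 101)) = -(-1 + (9 + 101)) = -(-1 + 110) = -1*109 = -109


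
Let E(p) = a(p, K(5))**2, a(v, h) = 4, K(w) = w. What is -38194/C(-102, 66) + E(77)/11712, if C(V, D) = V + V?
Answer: 776617/4148 ≈ 187.23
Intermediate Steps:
C(V, D) = 2*V
E(p) = 16 (E(p) = 4**2 = 16)
-38194/C(-102, 66) + E(77)/11712 = -38194/(2*(-102)) + 16/11712 = -38194/(-204) + 16*(1/11712) = -38194*(-1/204) + 1/732 = 19097/102 + 1/732 = 776617/4148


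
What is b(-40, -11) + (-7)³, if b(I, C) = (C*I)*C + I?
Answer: -5223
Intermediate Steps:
b(I, C) = I + I*C² (b(I, C) = I*C² + I = I + I*C²)
b(-40, -11) + (-7)³ = -40*(1 + (-11)²) + (-7)³ = -40*(1 + 121) - 343 = -40*122 - 343 = -4880 - 343 = -5223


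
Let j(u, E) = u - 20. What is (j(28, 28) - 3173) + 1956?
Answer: -1209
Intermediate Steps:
j(u, E) = -20 + u
(j(28, 28) - 3173) + 1956 = ((-20 + 28) - 3173) + 1956 = (8 - 3173) + 1956 = -3165 + 1956 = -1209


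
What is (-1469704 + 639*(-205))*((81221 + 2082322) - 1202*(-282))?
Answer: -4005760452393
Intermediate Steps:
(-1469704 + 639*(-205))*((81221 + 2082322) - 1202*(-282)) = (-1469704 - 130995)*(2163543 + 338964) = -1600699*2502507 = -4005760452393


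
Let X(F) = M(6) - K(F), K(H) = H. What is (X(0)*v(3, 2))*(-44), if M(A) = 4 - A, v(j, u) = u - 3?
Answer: -88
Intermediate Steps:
v(j, u) = -3 + u
X(F) = -2 - F (X(F) = (4 - 1*6) - F = (4 - 6) - F = -2 - F)
(X(0)*v(3, 2))*(-44) = ((-2 - 1*0)*(-3 + 2))*(-44) = ((-2 + 0)*(-1))*(-44) = -2*(-1)*(-44) = 2*(-44) = -88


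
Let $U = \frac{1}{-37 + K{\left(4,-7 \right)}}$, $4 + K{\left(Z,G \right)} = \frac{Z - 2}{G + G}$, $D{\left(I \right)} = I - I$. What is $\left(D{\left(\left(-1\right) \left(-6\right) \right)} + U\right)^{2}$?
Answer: $\frac{49}{82944} \approx 0.00059076$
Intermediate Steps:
$D{\left(I \right)} = 0$
$K{\left(Z,G \right)} = -4 + \frac{-2 + Z}{2 G}$ ($K{\left(Z,G \right)} = -4 + \frac{Z - 2}{G + G} = -4 + \frac{-2 + Z}{2 G}$)
$U = - \frac{7}{288}$ ($U = \frac{1}{-37 + \frac{-2 + 4 - -56}{2 \left(-7\right)}} = \frac{1}{-37 + \frac{1}{2} \left(- \frac{1}{7}\right) \left(-2 + 4 + 56\right)} = \frac{1}{-37 + \frac{1}{2} \left(- \frac{1}{7}\right) 58} = \frac{1}{-37 - \frac{29}{7}} = \frac{1}{- \frac{288}{7}} = - \frac{7}{288} \approx -0.024306$)
$\left(D{\left(\left(-1\right) \left(-6\right) \right)} + U\right)^{2} = \left(0 - \frac{7}{288}\right)^{2} = \left(- \frac{7}{288}\right)^{2} = \frac{49}{82944}$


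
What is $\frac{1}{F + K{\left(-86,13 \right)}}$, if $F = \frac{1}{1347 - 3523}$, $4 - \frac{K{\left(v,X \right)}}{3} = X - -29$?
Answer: $- \frac{2176}{248065} \approx -0.0087719$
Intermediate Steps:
$K{\left(v,X \right)} = -75 - 3 X$ ($K{\left(v,X \right)} = 12 - 3 \left(X - -29\right) = 12 - 3 \left(X + 29\right) = 12 - 3 \left(29 + X\right) = 12 - \left(87 + 3 X\right) = -75 - 3 X$)
$F = - \frac{1}{2176}$ ($F = \frac{1}{-2176} = - \frac{1}{2176} \approx -0.00045956$)
$\frac{1}{F + K{\left(-86,13 \right)}} = \frac{1}{- \frac{1}{2176} - 114} = \frac{1}{- \frac{248065}{2176}} = - \frac{2176}{248065}$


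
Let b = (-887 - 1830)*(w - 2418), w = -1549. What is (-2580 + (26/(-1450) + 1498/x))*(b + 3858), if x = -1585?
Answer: -6395673972298707/229825 ≈ -2.7828e+10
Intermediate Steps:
b = 10778339 (b = (-887 - 1830)*(-1549 - 2418) = -2717*(-3967) = 10778339)
(-2580 + (26/(-1450) + 1498/x))*(b + 3858) = (-2580 + (26/(-1450) + 1498/(-1585)))*(10778339 + 3858) = (-2580 + (26*(-1/1450) + 1498*(-1/1585)))*10782197 = (-2580 + (-13/725 - 1498/1585))*10782197 = (-2580 - 221331/229825)*10782197 = -593169831/229825*10782197 = -6395673972298707/229825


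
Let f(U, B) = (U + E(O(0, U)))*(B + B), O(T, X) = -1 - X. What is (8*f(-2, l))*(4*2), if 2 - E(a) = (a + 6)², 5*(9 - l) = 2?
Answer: -269696/5 ≈ -53939.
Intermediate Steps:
l = 43/5 (l = 9 - ⅕*2 = 9 - ⅖ = 43/5 ≈ 8.6000)
E(a) = 2 - (6 + a)² (E(a) = 2 - (a + 6)² = 2 - (6 + a)²)
f(U, B) = 2*B*(2 + U - (5 - U)²) (f(U, B) = (U + (2 - (6 + (-1 - U))²))*(B + B) = (U + (2 - (5 - U)²))*(2*B) = (2 + U - (5 - U)²)*(2*B) = 2*B*(2 + U - (5 - U)²))
(8*f(-2, l))*(4*2) = (8*(2*(43/5)*(2 - 2 - (5 - 1*(-2))²)))*(4*2) = (8*(2*(43/5)*(2 - 2 - (5 + 2)²)))*8 = (8*(2*(43/5)*(2 - 2 - 1*7²)))*8 = (8*(2*(43/5)*(2 - 2 - 1*49)))*8 = (8*(2*(43/5)*(2 - 2 - 49)))*8 = (8*(2*(43/5)*(-49)))*8 = (8*(-4214/5))*8 = -33712/5*8 = -269696/5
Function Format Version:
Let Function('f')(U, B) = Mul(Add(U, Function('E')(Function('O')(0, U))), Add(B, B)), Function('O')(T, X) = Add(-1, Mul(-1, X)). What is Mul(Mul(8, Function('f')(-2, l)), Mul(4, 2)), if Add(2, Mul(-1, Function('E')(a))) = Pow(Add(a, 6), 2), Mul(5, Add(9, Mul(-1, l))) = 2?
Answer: Rational(-269696, 5) ≈ -53939.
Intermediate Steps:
l = Rational(43, 5) (l = Add(9, Mul(Rational(-1, 5), 2)) = Add(9, Rational(-2, 5)) = Rational(43, 5) ≈ 8.6000)
Function('E')(a) = Add(2, Mul(-1, Pow(Add(6, a), 2))) (Function('E')(a) = Add(2, Mul(-1, Pow(Add(a, 6), 2))) = Add(2, Mul(-1, Pow(Add(6, a), 2))))
Function('f')(U, B) = Mul(2, B, Add(2, U, Mul(-1, Pow(Add(5, Mul(-1, U)), 2)))) (Function('f')(U, B) = Mul(Add(U, Add(2, Mul(-1, Pow(Add(6, Add(-1, Mul(-1, U))), 2)))), Add(B, B)) = Mul(Add(U, Add(2, Mul(-1, Pow(Add(5, Mul(-1, U)), 2)))), Mul(2, B)) = Mul(Add(2, U, Mul(-1, Pow(Add(5, Mul(-1, U)), 2))), Mul(2, B)) = Mul(2, B, Add(2, U, Mul(-1, Pow(Add(5, Mul(-1, U)), 2)))))
Mul(Mul(8, Function('f')(-2, l)), Mul(4, 2)) = Mul(Mul(8, Mul(2, Rational(43, 5), Add(2, -2, Mul(-1, Pow(Add(5, Mul(-1, -2)), 2))))), Mul(4, 2)) = Mul(Mul(8, Mul(2, Rational(43, 5), Add(2, -2, Mul(-1, Pow(Add(5, 2), 2))))), 8) = Mul(Mul(8, Mul(2, Rational(43, 5), Add(2, -2, Mul(-1, Pow(7, 2))))), 8) = Mul(Mul(8, Mul(2, Rational(43, 5), Add(2, -2, Mul(-1, 49)))), 8) = Mul(Mul(8, Mul(2, Rational(43, 5), Add(2, -2, -49))), 8) = Mul(Mul(8, Mul(2, Rational(43, 5), -49)), 8) = Mul(Mul(8, Rational(-4214, 5)), 8) = Mul(Rational(-33712, 5), 8) = Rational(-269696, 5)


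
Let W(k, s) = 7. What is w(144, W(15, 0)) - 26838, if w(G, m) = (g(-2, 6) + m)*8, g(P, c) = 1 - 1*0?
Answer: -26774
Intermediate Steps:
g(P, c) = 1 (g(P, c) = 1 + 0 = 1)
w(G, m) = 8 + 8*m (w(G, m) = (1 + m)*8 = 8 + 8*m)
w(144, W(15, 0)) - 26838 = (8 + 8*7) - 26838 = (8 + 56) - 26838 = 64 - 26838 = -26774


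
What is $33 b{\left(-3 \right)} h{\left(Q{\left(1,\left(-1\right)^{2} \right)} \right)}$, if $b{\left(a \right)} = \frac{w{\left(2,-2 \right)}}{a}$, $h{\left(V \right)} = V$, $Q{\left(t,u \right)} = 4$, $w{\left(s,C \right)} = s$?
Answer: $-88$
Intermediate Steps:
$b{\left(a \right)} = \frac{2}{a}$
$33 b{\left(-3 \right)} h{\left(Q{\left(1,\left(-1\right)^{2} \right)} \right)} = 33 \frac{2}{-3} \cdot 4 = 33 \cdot 2 \left(- \frac{1}{3}\right) 4 = 33 \left(- \frac{2}{3}\right) 4 = \left(-22\right) 4 = -88$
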